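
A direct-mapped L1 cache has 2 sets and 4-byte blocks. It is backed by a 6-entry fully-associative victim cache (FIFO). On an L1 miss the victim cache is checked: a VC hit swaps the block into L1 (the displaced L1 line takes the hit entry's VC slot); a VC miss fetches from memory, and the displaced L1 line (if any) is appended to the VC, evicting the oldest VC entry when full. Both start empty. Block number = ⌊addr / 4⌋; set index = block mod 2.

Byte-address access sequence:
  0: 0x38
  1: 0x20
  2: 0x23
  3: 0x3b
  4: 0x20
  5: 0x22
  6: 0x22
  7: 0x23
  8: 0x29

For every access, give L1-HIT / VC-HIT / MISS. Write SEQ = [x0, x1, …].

SEQ = [MISS, MISS, L1-HIT, VC-HIT, VC-HIT, L1-HIT, L1-HIT, L1-HIT, MISS]

#0 0x38→b14/s0 MISS; vc=[]
#1 0x20→b8/s0 MISS; vc=[14]
#2 0x23→b8/s0 L1-HIT; vc=[14]
#3 0x3b→b14/s0 VC-HIT; vc=[8]
#4 0x20→b8/s0 VC-HIT; vc=[14]
#5 0x22→b8/s0 L1-HIT; vc=[14]
#6 0x22→b8/s0 L1-HIT; vc=[14]
#7 0x23→b8/s0 L1-HIT; vc=[14]
#8 0x29→b10/s0 MISS; vc=[14,8]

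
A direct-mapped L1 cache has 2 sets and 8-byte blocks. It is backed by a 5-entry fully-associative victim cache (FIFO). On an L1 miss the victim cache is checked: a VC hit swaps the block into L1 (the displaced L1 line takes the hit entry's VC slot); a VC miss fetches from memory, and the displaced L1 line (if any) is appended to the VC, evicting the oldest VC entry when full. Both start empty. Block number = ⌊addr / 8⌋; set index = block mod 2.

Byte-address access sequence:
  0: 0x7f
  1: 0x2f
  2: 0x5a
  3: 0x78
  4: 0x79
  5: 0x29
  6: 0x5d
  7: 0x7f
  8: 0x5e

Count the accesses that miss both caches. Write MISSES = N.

MISSES = 3

0: 0x7f (blk 15, set 1) → MISS  vc=[]
1: 0x2f (blk 5, set 1) → MISS  vc=[15]
2: 0x5a (blk 11, set 1) → MISS  vc=[15, 5]
3: 0x78 (blk 15, set 1) → VC-HIT  vc=[11, 5]
4: 0x79 (blk 15, set 1) → L1-HIT  vc=[11, 5]
5: 0x29 (blk 5, set 1) → VC-HIT  vc=[11, 15]
6: 0x5d (blk 11, set 1) → VC-HIT  vc=[5, 15]
7: 0x7f (blk 15, set 1) → VC-HIT  vc=[5, 11]
8: 0x5e (blk 11, set 1) → VC-HIT  vc=[5, 15]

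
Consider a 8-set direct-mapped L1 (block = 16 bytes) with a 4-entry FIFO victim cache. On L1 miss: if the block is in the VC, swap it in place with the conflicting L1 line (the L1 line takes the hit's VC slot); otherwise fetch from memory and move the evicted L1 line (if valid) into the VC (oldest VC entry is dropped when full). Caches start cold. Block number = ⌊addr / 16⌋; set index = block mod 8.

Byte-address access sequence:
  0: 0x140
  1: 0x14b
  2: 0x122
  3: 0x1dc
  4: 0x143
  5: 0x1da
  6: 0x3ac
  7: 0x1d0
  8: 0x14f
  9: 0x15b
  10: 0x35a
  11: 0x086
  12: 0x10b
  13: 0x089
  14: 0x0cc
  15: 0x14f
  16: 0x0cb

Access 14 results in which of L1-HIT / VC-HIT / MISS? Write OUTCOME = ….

OUTCOME = MISS

#0 0x140→b20/s4 MISS; vc=[]
#1 0x14b→b20/s4 L1-HIT; vc=[]
#2 0x122→b18/s2 MISS; vc=[]
#3 0x1dc→b29/s5 MISS; vc=[]
#4 0x143→b20/s4 L1-HIT; vc=[]
#5 0x1da→b29/s5 L1-HIT; vc=[]
#6 0x3ac→b58/s2 MISS; vc=[18]
#7 0x1d0→b29/s5 L1-HIT; vc=[18]
#8 0x14f→b20/s4 L1-HIT; vc=[18]
#9 0x15b→b21/s5 MISS; vc=[18,29]
#10 0x35a→b53/s5 MISS; vc=[18,29,21]
#11 0x86→b8/s0 MISS; vc=[18,29,21]
#12 0x10b→b16/s0 MISS; vc=[18,29,21,8]
#13 0x89→b8/s0 VC-HIT; vc=[18,29,21,16]
#14 0xcc→b12/s4 MISS; vc=[29,21,16,20]
#15 0x14f→b20/s4 VC-HIT; vc=[29,21,16,12]
#16 0xcb→b12/s4 VC-HIT; vc=[29,21,16,20]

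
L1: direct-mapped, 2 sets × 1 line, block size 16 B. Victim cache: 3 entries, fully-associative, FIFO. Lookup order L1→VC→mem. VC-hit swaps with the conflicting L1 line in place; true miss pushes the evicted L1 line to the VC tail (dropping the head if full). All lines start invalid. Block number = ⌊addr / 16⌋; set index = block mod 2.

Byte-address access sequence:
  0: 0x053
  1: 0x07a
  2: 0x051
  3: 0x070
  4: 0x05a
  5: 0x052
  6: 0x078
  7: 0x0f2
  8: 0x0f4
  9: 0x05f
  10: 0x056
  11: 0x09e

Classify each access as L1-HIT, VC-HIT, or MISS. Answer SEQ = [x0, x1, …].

SEQ = [MISS, MISS, VC-HIT, VC-HIT, VC-HIT, L1-HIT, VC-HIT, MISS, L1-HIT, VC-HIT, L1-HIT, MISS]

  [0] addr=0x53 blk=5 s=1: MISS | VC []
  [1] addr=0x7a blk=7 s=1: MISS | VC [5]
  [2] addr=0x51 blk=5 s=1: VC-HIT | VC [7]
  [3] addr=0x70 blk=7 s=1: VC-HIT | VC [5]
  [4] addr=0x5a blk=5 s=1: VC-HIT | VC [7]
  [5] addr=0x52 blk=5 s=1: L1-HIT | VC [7]
  [6] addr=0x78 blk=7 s=1: VC-HIT | VC [5]
  [7] addr=0xf2 blk=15 s=1: MISS | VC [5, 7]
  [8] addr=0xf4 blk=15 s=1: L1-HIT | VC [5, 7]
  [9] addr=0x5f blk=5 s=1: VC-HIT | VC [15, 7]
  [10] addr=0x56 blk=5 s=1: L1-HIT | VC [15, 7]
  [11] addr=0x9e blk=9 s=1: MISS | VC [15, 7, 5]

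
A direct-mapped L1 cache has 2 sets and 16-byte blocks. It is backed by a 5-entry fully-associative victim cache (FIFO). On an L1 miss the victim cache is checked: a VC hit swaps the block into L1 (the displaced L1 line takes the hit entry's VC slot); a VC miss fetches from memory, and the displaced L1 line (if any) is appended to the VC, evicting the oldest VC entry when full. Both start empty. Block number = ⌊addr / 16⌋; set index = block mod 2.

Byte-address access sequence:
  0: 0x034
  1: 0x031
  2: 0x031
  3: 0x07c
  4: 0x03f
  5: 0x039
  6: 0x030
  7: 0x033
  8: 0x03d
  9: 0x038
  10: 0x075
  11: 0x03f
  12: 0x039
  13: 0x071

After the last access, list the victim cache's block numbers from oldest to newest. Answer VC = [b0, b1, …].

VC = [3]

#0 0x34→b3/s1 MISS; vc=[]
#1 0x31→b3/s1 L1-HIT; vc=[]
#2 0x31→b3/s1 L1-HIT; vc=[]
#3 0x7c→b7/s1 MISS; vc=[3]
#4 0x3f→b3/s1 VC-HIT; vc=[7]
#5 0x39→b3/s1 L1-HIT; vc=[7]
#6 0x30→b3/s1 L1-HIT; vc=[7]
#7 0x33→b3/s1 L1-HIT; vc=[7]
#8 0x3d→b3/s1 L1-HIT; vc=[7]
#9 0x38→b3/s1 L1-HIT; vc=[7]
#10 0x75→b7/s1 VC-HIT; vc=[3]
#11 0x3f→b3/s1 VC-HIT; vc=[7]
#12 0x39→b3/s1 L1-HIT; vc=[7]
#13 0x71→b7/s1 VC-HIT; vc=[3]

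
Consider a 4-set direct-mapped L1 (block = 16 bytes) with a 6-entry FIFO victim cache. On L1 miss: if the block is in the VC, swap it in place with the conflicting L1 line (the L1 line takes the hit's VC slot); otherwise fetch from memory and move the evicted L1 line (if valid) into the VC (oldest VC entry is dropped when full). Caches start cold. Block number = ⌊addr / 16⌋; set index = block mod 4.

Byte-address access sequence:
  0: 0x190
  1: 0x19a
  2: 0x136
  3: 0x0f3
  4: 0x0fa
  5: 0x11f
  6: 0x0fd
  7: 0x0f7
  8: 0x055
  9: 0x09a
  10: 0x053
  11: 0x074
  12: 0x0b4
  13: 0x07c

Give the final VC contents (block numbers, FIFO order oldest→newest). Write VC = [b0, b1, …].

VC = [19, 25, 17, 9, 15, 11]

#0 0x190→b25/s1 MISS; vc=[]
#1 0x19a→b25/s1 L1-HIT; vc=[]
#2 0x136→b19/s3 MISS; vc=[]
#3 0xf3→b15/s3 MISS; vc=[19]
#4 0xfa→b15/s3 L1-HIT; vc=[19]
#5 0x11f→b17/s1 MISS; vc=[19,25]
#6 0xfd→b15/s3 L1-HIT; vc=[19,25]
#7 0xf7→b15/s3 L1-HIT; vc=[19,25]
#8 0x55→b5/s1 MISS; vc=[19,25,17]
#9 0x9a→b9/s1 MISS; vc=[19,25,17,5]
#10 0x53→b5/s1 VC-HIT; vc=[19,25,17,9]
#11 0x74→b7/s3 MISS; vc=[19,25,17,9,15]
#12 0xb4→b11/s3 MISS; vc=[19,25,17,9,15,7]
#13 0x7c→b7/s3 VC-HIT; vc=[19,25,17,9,15,11]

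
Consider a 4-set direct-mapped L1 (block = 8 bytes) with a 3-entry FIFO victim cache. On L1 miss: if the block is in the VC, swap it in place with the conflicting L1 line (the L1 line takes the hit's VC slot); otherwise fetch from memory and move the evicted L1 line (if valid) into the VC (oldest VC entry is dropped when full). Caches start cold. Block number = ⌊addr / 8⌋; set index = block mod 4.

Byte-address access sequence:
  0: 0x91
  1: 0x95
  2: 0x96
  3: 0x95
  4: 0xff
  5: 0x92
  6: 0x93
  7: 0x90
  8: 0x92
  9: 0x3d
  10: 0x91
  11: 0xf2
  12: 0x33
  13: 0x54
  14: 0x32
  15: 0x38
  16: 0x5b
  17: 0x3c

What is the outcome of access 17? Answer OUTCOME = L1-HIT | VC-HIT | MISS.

OUTCOME = VC-HIT

  [0] addr=0x91 blk=18 s=2: MISS | VC []
  [1] addr=0x95 blk=18 s=2: L1-HIT | VC []
  [2] addr=0x96 blk=18 s=2: L1-HIT | VC []
  [3] addr=0x95 blk=18 s=2: L1-HIT | VC []
  [4] addr=0xff blk=31 s=3: MISS | VC []
  [5] addr=0x92 blk=18 s=2: L1-HIT | VC []
  [6] addr=0x93 blk=18 s=2: L1-HIT | VC []
  [7] addr=0x90 blk=18 s=2: L1-HIT | VC []
  [8] addr=0x92 blk=18 s=2: L1-HIT | VC []
  [9] addr=0x3d blk=7 s=3: MISS | VC [31]
  [10] addr=0x91 blk=18 s=2: L1-HIT | VC [31]
  [11] addr=0xf2 blk=30 s=2: MISS | VC [31, 18]
  [12] addr=0x33 blk=6 s=2: MISS | VC [31, 18, 30]
  [13] addr=0x54 blk=10 s=2: MISS | VC [18, 30, 6]
  [14] addr=0x32 blk=6 s=2: VC-HIT | VC [18, 30, 10]
  [15] addr=0x38 blk=7 s=3: L1-HIT | VC [18, 30, 10]
  [16] addr=0x5b blk=11 s=3: MISS | VC [30, 10, 7]
  [17] addr=0x3c blk=7 s=3: VC-HIT | VC [30, 10, 11]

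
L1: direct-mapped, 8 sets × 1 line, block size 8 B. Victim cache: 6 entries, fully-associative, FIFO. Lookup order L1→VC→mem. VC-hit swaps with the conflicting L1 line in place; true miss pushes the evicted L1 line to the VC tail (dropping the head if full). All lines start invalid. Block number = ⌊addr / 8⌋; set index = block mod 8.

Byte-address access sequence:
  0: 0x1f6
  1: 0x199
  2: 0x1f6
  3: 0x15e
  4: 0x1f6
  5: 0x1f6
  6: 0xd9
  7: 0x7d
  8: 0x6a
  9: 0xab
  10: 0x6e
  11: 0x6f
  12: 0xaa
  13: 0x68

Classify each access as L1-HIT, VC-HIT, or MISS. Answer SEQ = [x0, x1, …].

SEQ = [MISS, MISS, L1-HIT, MISS, L1-HIT, L1-HIT, MISS, MISS, MISS, MISS, VC-HIT, L1-HIT, VC-HIT, VC-HIT]

0: 0x1f6 (blk 62, set 6) → MISS  vc=[]
1: 0x199 (blk 51, set 3) → MISS  vc=[]
2: 0x1f6 (blk 62, set 6) → L1-HIT  vc=[]
3: 0x15e (blk 43, set 3) → MISS  vc=[51]
4: 0x1f6 (blk 62, set 6) → L1-HIT  vc=[51]
5: 0x1f6 (blk 62, set 6) → L1-HIT  vc=[51]
6: 0xd9 (blk 27, set 3) → MISS  vc=[51, 43]
7: 0x7d (blk 15, set 7) → MISS  vc=[51, 43]
8: 0x6a (blk 13, set 5) → MISS  vc=[51, 43]
9: 0xab (blk 21, set 5) → MISS  vc=[51, 43, 13]
10: 0x6e (blk 13, set 5) → VC-HIT  vc=[51, 43, 21]
11: 0x6f (blk 13, set 5) → L1-HIT  vc=[51, 43, 21]
12: 0xaa (blk 21, set 5) → VC-HIT  vc=[51, 43, 13]
13: 0x68 (blk 13, set 5) → VC-HIT  vc=[51, 43, 21]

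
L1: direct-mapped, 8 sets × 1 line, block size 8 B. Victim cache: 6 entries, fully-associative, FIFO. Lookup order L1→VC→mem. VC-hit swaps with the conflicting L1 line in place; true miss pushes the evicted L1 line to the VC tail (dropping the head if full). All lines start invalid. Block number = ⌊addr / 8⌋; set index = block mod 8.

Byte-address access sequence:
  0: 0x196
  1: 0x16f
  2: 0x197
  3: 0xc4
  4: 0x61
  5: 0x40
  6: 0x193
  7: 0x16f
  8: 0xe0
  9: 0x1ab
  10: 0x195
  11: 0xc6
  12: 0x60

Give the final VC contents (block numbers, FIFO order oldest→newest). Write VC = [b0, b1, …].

#0 0x196→b50/s2 MISS; vc=[]
#1 0x16f→b45/s5 MISS; vc=[]
#2 0x197→b50/s2 L1-HIT; vc=[]
#3 0xc4→b24/s0 MISS; vc=[]
#4 0x61→b12/s4 MISS; vc=[]
#5 0x40→b8/s0 MISS; vc=[24]
#6 0x193→b50/s2 L1-HIT; vc=[24]
#7 0x16f→b45/s5 L1-HIT; vc=[24]
#8 0xe0→b28/s4 MISS; vc=[24,12]
#9 0x1ab→b53/s5 MISS; vc=[24,12,45]
#10 0x195→b50/s2 L1-HIT; vc=[24,12,45]
#11 0xc6→b24/s0 VC-HIT; vc=[8,12,45]
#12 0x60→b12/s4 VC-HIT; vc=[8,28,45]

VC = [8, 28, 45]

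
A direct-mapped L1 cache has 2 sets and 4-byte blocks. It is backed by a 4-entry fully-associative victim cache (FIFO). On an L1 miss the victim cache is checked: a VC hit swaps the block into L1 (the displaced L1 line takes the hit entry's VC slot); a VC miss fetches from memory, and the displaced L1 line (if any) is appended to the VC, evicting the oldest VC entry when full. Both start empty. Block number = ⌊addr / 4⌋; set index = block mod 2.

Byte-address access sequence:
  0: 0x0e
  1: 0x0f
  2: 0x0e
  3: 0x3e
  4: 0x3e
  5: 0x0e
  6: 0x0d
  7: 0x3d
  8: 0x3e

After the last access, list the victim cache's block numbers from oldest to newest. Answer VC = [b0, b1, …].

VC = [3]

0: 0xe (blk 3, set 1) → MISS  vc=[]
1: 0xf (blk 3, set 1) → L1-HIT  vc=[]
2: 0xe (blk 3, set 1) → L1-HIT  vc=[]
3: 0x3e (blk 15, set 1) → MISS  vc=[3]
4: 0x3e (blk 15, set 1) → L1-HIT  vc=[3]
5: 0xe (blk 3, set 1) → VC-HIT  vc=[15]
6: 0xd (blk 3, set 1) → L1-HIT  vc=[15]
7: 0x3d (blk 15, set 1) → VC-HIT  vc=[3]
8: 0x3e (blk 15, set 1) → L1-HIT  vc=[3]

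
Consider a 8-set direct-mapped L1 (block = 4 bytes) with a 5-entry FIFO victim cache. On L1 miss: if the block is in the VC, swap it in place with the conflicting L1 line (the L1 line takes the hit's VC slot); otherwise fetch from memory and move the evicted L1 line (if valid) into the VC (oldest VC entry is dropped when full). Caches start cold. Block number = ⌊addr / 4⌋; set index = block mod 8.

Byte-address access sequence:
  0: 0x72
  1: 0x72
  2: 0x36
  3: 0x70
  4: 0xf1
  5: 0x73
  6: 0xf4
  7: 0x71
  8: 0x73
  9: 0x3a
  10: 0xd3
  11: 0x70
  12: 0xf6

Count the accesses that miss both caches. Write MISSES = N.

MISSES = 6

#0 0x72→b28/s4 MISS; vc=[]
#1 0x72→b28/s4 L1-HIT; vc=[]
#2 0x36→b13/s5 MISS; vc=[]
#3 0x70→b28/s4 L1-HIT; vc=[]
#4 0xf1→b60/s4 MISS; vc=[28]
#5 0x73→b28/s4 VC-HIT; vc=[60]
#6 0xf4→b61/s5 MISS; vc=[60,13]
#7 0x71→b28/s4 L1-HIT; vc=[60,13]
#8 0x73→b28/s4 L1-HIT; vc=[60,13]
#9 0x3a→b14/s6 MISS; vc=[60,13]
#10 0xd3→b52/s4 MISS; vc=[60,13,28]
#11 0x70→b28/s4 VC-HIT; vc=[60,13,52]
#12 0xf6→b61/s5 L1-HIT; vc=[60,13,52]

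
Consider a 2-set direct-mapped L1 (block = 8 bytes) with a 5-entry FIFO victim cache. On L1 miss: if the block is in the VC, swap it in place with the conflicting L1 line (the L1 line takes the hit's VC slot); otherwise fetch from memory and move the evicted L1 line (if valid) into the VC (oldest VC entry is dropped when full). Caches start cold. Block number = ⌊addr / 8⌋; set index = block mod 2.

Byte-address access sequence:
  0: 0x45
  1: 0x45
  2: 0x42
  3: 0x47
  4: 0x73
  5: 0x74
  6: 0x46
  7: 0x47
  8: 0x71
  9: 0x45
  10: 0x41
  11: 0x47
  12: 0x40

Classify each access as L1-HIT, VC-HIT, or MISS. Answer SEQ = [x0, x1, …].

SEQ = [MISS, L1-HIT, L1-HIT, L1-HIT, MISS, L1-HIT, VC-HIT, L1-HIT, VC-HIT, VC-HIT, L1-HIT, L1-HIT, L1-HIT]

#0 0x45→b8/s0 MISS; vc=[]
#1 0x45→b8/s0 L1-HIT; vc=[]
#2 0x42→b8/s0 L1-HIT; vc=[]
#3 0x47→b8/s0 L1-HIT; vc=[]
#4 0x73→b14/s0 MISS; vc=[8]
#5 0x74→b14/s0 L1-HIT; vc=[8]
#6 0x46→b8/s0 VC-HIT; vc=[14]
#7 0x47→b8/s0 L1-HIT; vc=[14]
#8 0x71→b14/s0 VC-HIT; vc=[8]
#9 0x45→b8/s0 VC-HIT; vc=[14]
#10 0x41→b8/s0 L1-HIT; vc=[14]
#11 0x47→b8/s0 L1-HIT; vc=[14]
#12 0x40→b8/s0 L1-HIT; vc=[14]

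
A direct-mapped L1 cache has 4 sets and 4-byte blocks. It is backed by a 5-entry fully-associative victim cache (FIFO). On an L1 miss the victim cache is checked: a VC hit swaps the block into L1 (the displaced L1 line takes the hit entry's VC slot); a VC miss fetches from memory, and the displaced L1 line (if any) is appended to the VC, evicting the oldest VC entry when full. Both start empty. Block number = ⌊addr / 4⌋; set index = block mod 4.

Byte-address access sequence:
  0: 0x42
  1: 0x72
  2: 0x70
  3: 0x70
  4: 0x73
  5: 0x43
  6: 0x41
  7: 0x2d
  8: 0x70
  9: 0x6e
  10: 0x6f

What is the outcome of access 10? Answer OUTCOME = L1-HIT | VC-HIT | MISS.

OUTCOME = L1-HIT

  [0] addr=0x42 blk=16 s=0: MISS | VC []
  [1] addr=0x72 blk=28 s=0: MISS | VC [16]
  [2] addr=0x70 blk=28 s=0: L1-HIT | VC [16]
  [3] addr=0x70 blk=28 s=0: L1-HIT | VC [16]
  [4] addr=0x73 blk=28 s=0: L1-HIT | VC [16]
  [5] addr=0x43 blk=16 s=0: VC-HIT | VC [28]
  [6] addr=0x41 blk=16 s=0: L1-HIT | VC [28]
  [7] addr=0x2d blk=11 s=3: MISS | VC [28]
  [8] addr=0x70 blk=28 s=0: VC-HIT | VC [16]
  [9] addr=0x6e blk=27 s=3: MISS | VC [16, 11]
  [10] addr=0x6f blk=27 s=3: L1-HIT | VC [16, 11]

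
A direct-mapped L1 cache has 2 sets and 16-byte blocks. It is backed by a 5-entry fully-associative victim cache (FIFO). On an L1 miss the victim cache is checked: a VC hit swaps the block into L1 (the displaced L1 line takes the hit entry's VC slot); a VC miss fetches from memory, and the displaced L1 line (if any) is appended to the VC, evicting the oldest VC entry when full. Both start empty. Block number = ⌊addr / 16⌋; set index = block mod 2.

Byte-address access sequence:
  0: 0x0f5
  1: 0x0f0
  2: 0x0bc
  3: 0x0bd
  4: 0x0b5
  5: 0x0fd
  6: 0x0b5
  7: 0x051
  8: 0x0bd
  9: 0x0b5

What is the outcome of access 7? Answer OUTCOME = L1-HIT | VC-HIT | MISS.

0: 0xf5 (blk 15, set 1) → MISS  vc=[]
1: 0xf0 (blk 15, set 1) → L1-HIT  vc=[]
2: 0xbc (blk 11, set 1) → MISS  vc=[15]
3: 0xbd (blk 11, set 1) → L1-HIT  vc=[15]
4: 0xb5 (blk 11, set 1) → L1-HIT  vc=[15]
5: 0xfd (blk 15, set 1) → VC-HIT  vc=[11]
6: 0xb5 (blk 11, set 1) → VC-HIT  vc=[15]
7: 0x51 (blk 5, set 1) → MISS  vc=[15, 11]
8: 0xbd (blk 11, set 1) → VC-HIT  vc=[15, 5]
9: 0xb5 (blk 11, set 1) → L1-HIT  vc=[15, 5]

OUTCOME = MISS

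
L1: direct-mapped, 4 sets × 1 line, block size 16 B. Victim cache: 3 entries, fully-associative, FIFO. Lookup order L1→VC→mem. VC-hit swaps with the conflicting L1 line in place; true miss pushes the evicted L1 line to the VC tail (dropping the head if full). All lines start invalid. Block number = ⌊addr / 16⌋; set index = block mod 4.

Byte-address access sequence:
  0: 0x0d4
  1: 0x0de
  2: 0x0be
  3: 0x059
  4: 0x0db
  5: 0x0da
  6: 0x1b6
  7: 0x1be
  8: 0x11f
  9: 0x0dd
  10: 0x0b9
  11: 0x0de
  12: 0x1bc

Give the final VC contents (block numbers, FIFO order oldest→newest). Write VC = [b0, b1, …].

  [0] addr=0xd4 blk=13 s=1: MISS | VC []
  [1] addr=0xde blk=13 s=1: L1-HIT | VC []
  [2] addr=0xbe blk=11 s=3: MISS | VC []
  [3] addr=0x59 blk=5 s=1: MISS | VC [13]
  [4] addr=0xdb blk=13 s=1: VC-HIT | VC [5]
  [5] addr=0xda blk=13 s=1: L1-HIT | VC [5]
  [6] addr=0x1b6 blk=27 s=3: MISS | VC [5, 11]
  [7] addr=0x1be blk=27 s=3: L1-HIT | VC [5, 11]
  [8] addr=0x11f blk=17 s=1: MISS | VC [5, 11, 13]
  [9] addr=0xdd blk=13 s=1: VC-HIT | VC [5, 11, 17]
  [10] addr=0xb9 blk=11 s=3: VC-HIT | VC [5, 27, 17]
  [11] addr=0xde blk=13 s=1: L1-HIT | VC [5, 27, 17]
  [12] addr=0x1bc blk=27 s=3: VC-HIT | VC [5, 11, 17]

VC = [5, 11, 17]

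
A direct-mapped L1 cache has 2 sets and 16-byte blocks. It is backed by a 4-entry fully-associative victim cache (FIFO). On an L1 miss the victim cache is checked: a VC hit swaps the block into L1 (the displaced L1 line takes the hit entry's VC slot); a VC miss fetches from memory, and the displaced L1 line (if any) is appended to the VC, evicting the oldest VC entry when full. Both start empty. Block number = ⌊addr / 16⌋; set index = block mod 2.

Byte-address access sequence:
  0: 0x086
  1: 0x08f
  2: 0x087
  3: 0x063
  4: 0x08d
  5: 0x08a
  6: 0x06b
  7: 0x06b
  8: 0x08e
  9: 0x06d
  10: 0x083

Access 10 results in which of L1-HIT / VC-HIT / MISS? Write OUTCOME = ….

#0 0x86→b8/s0 MISS; vc=[]
#1 0x8f→b8/s0 L1-HIT; vc=[]
#2 0x87→b8/s0 L1-HIT; vc=[]
#3 0x63→b6/s0 MISS; vc=[8]
#4 0x8d→b8/s0 VC-HIT; vc=[6]
#5 0x8a→b8/s0 L1-HIT; vc=[6]
#6 0x6b→b6/s0 VC-HIT; vc=[8]
#7 0x6b→b6/s0 L1-HIT; vc=[8]
#8 0x8e→b8/s0 VC-HIT; vc=[6]
#9 0x6d→b6/s0 VC-HIT; vc=[8]
#10 0x83→b8/s0 VC-HIT; vc=[6]

OUTCOME = VC-HIT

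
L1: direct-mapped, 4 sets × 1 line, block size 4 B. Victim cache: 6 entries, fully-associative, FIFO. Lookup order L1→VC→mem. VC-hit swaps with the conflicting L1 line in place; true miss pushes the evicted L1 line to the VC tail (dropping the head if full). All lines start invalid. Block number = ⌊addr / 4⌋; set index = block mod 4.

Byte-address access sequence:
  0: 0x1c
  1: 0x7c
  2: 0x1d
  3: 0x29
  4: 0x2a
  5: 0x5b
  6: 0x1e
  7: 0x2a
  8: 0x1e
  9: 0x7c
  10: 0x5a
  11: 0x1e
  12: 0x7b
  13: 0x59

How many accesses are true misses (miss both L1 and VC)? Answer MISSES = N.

#0 0x1c→b7/s3 MISS; vc=[]
#1 0x7c→b31/s3 MISS; vc=[7]
#2 0x1d→b7/s3 VC-HIT; vc=[31]
#3 0x29→b10/s2 MISS; vc=[31]
#4 0x2a→b10/s2 L1-HIT; vc=[31]
#5 0x5b→b22/s2 MISS; vc=[31,10]
#6 0x1e→b7/s3 L1-HIT; vc=[31,10]
#7 0x2a→b10/s2 VC-HIT; vc=[31,22]
#8 0x1e→b7/s3 L1-HIT; vc=[31,22]
#9 0x7c→b31/s3 VC-HIT; vc=[7,22]
#10 0x5a→b22/s2 VC-HIT; vc=[7,10]
#11 0x1e→b7/s3 VC-HIT; vc=[31,10]
#12 0x7b→b30/s2 MISS; vc=[31,10,22]
#13 0x59→b22/s2 VC-HIT; vc=[31,10,30]

MISSES = 5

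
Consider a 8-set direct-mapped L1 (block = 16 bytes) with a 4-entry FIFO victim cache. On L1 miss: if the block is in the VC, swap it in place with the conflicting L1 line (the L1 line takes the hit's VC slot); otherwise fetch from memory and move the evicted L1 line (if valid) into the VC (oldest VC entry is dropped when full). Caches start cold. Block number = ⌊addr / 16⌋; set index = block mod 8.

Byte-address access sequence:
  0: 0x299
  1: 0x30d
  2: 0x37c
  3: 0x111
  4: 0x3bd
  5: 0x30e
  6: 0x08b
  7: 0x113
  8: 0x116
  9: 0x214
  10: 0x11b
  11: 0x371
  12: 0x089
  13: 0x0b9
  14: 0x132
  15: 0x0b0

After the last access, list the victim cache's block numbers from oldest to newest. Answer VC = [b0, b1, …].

#0 0x299→b41/s1 MISS; vc=[]
#1 0x30d→b48/s0 MISS; vc=[]
#2 0x37c→b55/s7 MISS; vc=[]
#3 0x111→b17/s1 MISS; vc=[41]
#4 0x3bd→b59/s3 MISS; vc=[41]
#5 0x30e→b48/s0 L1-HIT; vc=[41]
#6 0x8b→b8/s0 MISS; vc=[41,48]
#7 0x113→b17/s1 L1-HIT; vc=[41,48]
#8 0x116→b17/s1 L1-HIT; vc=[41,48]
#9 0x214→b33/s1 MISS; vc=[41,48,17]
#10 0x11b→b17/s1 VC-HIT; vc=[41,48,33]
#11 0x371→b55/s7 L1-HIT; vc=[41,48,33]
#12 0x89→b8/s0 L1-HIT; vc=[41,48,33]
#13 0xb9→b11/s3 MISS; vc=[41,48,33,59]
#14 0x132→b19/s3 MISS; vc=[48,33,59,11]
#15 0xb0→b11/s3 VC-HIT; vc=[48,33,59,19]

VC = [48, 33, 59, 19]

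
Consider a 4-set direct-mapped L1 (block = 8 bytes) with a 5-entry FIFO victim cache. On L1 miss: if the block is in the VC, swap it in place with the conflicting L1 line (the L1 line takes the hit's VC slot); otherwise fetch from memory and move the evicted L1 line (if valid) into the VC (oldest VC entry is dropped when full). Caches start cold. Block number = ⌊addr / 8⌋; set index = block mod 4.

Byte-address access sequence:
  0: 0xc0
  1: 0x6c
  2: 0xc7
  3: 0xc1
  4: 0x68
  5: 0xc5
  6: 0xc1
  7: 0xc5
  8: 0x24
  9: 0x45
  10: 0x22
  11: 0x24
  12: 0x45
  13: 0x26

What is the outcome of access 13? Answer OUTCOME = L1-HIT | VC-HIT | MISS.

OUTCOME = VC-HIT

#0 0xc0→b24/s0 MISS; vc=[]
#1 0x6c→b13/s1 MISS; vc=[]
#2 0xc7→b24/s0 L1-HIT; vc=[]
#3 0xc1→b24/s0 L1-HIT; vc=[]
#4 0x68→b13/s1 L1-HIT; vc=[]
#5 0xc5→b24/s0 L1-HIT; vc=[]
#6 0xc1→b24/s0 L1-HIT; vc=[]
#7 0xc5→b24/s0 L1-HIT; vc=[]
#8 0x24→b4/s0 MISS; vc=[24]
#9 0x45→b8/s0 MISS; vc=[24,4]
#10 0x22→b4/s0 VC-HIT; vc=[24,8]
#11 0x24→b4/s0 L1-HIT; vc=[24,8]
#12 0x45→b8/s0 VC-HIT; vc=[24,4]
#13 0x26→b4/s0 VC-HIT; vc=[24,8]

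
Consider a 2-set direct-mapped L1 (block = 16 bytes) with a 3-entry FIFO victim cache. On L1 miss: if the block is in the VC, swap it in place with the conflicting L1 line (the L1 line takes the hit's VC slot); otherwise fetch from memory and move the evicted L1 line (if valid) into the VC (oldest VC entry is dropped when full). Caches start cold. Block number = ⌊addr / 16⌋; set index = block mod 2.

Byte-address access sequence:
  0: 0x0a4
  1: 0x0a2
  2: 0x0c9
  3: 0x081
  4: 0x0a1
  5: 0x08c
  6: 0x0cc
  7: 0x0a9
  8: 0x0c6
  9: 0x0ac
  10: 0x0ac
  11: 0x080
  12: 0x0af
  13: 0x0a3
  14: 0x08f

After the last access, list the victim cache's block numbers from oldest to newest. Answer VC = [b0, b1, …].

VC = [12, 10]

0: 0xa4 (blk 10, set 0) → MISS  vc=[]
1: 0xa2 (blk 10, set 0) → L1-HIT  vc=[]
2: 0xc9 (blk 12, set 0) → MISS  vc=[10]
3: 0x81 (blk 8, set 0) → MISS  vc=[10, 12]
4: 0xa1 (blk 10, set 0) → VC-HIT  vc=[8, 12]
5: 0x8c (blk 8, set 0) → VC-HIT  vc=[10, 12]
6: 0xcc (blk 12, set 0) → VC-HIT  vc=[10, 8]
7: 0xa9 (blk 10, set 0) → VC-HIT  vc=[12, 8]
8: 0xc6 (blk 12, set 0) → VC-HIT  vc=[10, 8]
9: 0xac (blk 10, set 0) → VC-HIT  vc=[12, 8]
10: 0xac (blk 10, set 0) → L1-HIT  vc=[12, 8]
11: 0x80 (blk 8, set 0) → VC-HIT  vc=[12, 10]
12: 0xaf (blk 10, set 0) → VC-HIT  vc=[12, 8]
13: 0xa3 (blk 10, set 0) → L1-HIT  vc=[12, 8]
14: 0x8f (blk 8, set 0) → VC-HIT  vc=[12, 10]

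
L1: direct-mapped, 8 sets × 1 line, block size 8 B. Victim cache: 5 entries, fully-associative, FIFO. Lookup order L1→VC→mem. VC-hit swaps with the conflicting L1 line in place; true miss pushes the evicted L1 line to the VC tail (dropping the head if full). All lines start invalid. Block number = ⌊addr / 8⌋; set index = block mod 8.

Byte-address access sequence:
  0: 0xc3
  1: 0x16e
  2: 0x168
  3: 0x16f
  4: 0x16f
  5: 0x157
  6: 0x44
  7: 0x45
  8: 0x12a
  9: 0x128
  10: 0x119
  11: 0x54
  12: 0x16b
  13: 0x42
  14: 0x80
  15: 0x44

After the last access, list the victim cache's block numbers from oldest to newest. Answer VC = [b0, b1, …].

VC = [24, 37, 42, 16]

#0 0xc3→b24/s0 MISS; vc=[]
#1 0x16e→b45/s5 MISS; vc=[]
#2 0x168→b45/s5 L1-HIT; vc=[]
#3 0x16f→b45/s5 L1-HIT; vc=[]
#4 0x16f→b45/s5 L1-HIT; vc=[]
#5 0x157→b42/s2 MISS; vc=[]
#6 0x44→b8/s0 MISS; vc=[24]
#7 0x45→b8/s0 L1-HIT; vc=[24]
#8 0x12a→b37/s5 MISS; vc=[24,45]
#9 0x128→b37/s5 L1-HIT; vc=[24,45]
#10 0x119→b35/s3 MISS; vc=[24,45]
#11 0x54→b10/s2 MISS; vc=[24,45,42]
#12 0x16b→b45/s5 VC-HIT; vc=[24,37,42]
#13 0x42→b8/s0 L1-HIT; vc=[24,37,42]
#14 0x80→b16/s0 MISS; vc=[24,37,42,8]
#15 0x44→b8/s0 VC-HIT; vc=[24,37,42,16]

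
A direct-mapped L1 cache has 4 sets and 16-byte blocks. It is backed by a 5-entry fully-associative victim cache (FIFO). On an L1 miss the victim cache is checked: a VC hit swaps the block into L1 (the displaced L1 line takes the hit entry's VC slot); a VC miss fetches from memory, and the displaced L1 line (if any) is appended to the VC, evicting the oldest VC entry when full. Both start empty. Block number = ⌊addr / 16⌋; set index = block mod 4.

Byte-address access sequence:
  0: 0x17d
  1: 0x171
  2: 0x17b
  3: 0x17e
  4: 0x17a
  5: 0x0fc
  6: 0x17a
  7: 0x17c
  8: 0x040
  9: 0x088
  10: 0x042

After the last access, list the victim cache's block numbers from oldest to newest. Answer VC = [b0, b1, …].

VC = [15, 8]

  [0] addr=0x17d blk=23 s=3: MISS | VC []
  [1] addr=0x171 blk=23 s=3: L1-HIT | VC []
  [2] addr=0x17b blk=23 s=3: L1-HIT | VC []
  [3] addr=0x17e blk=23 s=3: L1-HIT | VC []
  [4] addr=0x17a blk=23 s=3: L1-HIT | VC []
  [5] addr=0xfc blk=15 s=3: MISS | VC [23]
  [6] addr=0x17a blk=23 s=3: VC-HIT | VC [15]
  [7] addr=0x17c blk=23 s=3: L1-HIT | VC [15]
  [8] addr=0x40 blk=4 s=0: MISS | VC [15]
  [9] addr=0x88 blk=8 s=0: MISS | VC [15, 4]
  [10] addr=0x42 blk=4 s=0: VC-HIT | VC [15, 8]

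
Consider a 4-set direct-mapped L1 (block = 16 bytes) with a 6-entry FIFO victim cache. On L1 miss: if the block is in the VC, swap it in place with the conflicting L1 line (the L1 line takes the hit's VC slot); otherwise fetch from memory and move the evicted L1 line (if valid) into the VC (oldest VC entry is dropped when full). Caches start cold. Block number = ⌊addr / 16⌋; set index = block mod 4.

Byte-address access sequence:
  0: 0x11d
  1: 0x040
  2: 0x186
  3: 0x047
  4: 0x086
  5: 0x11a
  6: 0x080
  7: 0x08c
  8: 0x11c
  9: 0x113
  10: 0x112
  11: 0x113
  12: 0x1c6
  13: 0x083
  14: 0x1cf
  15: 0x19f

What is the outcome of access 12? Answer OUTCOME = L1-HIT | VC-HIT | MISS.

OUTCOME = MISS

0: 0x11d (blk 17, set 1) → MISS  vc=[]
1: 0x40 (blk 4, set 0) → MISS  vc=[]
2: 0x186 (blk 24, set 0) → MISS  vc=[4]
3: 0x47 (blk 4, set 0) → VC-HIT  vc=[24]
4: 0x86 (blk 8, set 0) → MISS  vc=[24, 4]
5: 0x11a (blk 17, set 1) → L1-HIT  vc=[24, 4]
6: 0x80 (blk 8, set 0) → L1-HIT  vc=[24, 4]
7: 0x8c (blk 8, set 0) → L1-HIT  vc=[24, 4]
8: 0x11c (blk 17, set 1) → L1-HIT  vc=[24, 4]
9: 0x113 (blk 17, set 1) → L1-HIT  vc=[24, 4]
10: 0x112 (blk 17, set 1) → L1-HIT  vc=[24, 4]
11: 0x113 (blk 17, set 1) → L1-HIT  vc=[24, 4]
12: 0x1c6 (blk 28, set 0) → MISS  vc=[24, 4, 8]
13: 0x83 (blk 8, set 0) → VC-HIT  vc=[24, 4, 28]
14: 0x1cf (blk 28, set 0) → VC-HIT  vc=[24, 4, 8]
15: 0x19f (blk 25, set 1) → MISS  vc=[24, 4, 8, 17]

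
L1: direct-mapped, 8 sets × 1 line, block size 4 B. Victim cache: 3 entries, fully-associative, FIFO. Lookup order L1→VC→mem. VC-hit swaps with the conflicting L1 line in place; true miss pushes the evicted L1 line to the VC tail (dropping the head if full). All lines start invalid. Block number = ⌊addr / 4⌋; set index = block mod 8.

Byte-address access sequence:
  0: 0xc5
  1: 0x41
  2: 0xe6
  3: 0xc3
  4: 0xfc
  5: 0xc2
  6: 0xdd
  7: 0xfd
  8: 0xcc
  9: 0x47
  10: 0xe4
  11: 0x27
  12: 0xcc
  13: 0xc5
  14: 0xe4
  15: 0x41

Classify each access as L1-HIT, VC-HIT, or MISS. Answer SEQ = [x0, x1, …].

SEQ = [MISS, MISS, MISS, MISS, MISS, L1-HIT, MISS, VC-HIT, MISS, MISS, VC-HIT, MISS, L1-HIT, MISS, VC-HIT, MISS]

  [0] addr=0xc5 blk=49 s=1: MISS | VC []
  [1] addr=0x41 blk=16 s=0: MISS | VC []
  [2] addr=0xe6 blk=57 s=1: MISS | VC [49]
  [3] addr=0xc3 blk=48 s=0: MISS | VC [49, 16]
  [4] addr=0xfc blk=63 s=7: MISS | VC [49, 16]
  [5] addr=0xc2 blk=48 s=0: L1-HIT | VC [49, 16]
  [6] addr=0xdd blk=55 s=7: MISS | VC [49, 16, 63]
  [7] addr=0xfd blk=63 s=7: VC-HIT | VC [49, 16, 55]
  [8] addr=0xcc blk=51 s=3: MISS | VC [49, 16, 55]
  [9] addr=0x47 blk=17 s=1: MISS | VC [16, 55, 57]
  [10] addr=0xe4 blk=57 s=1: VC-HIT | VC [16, 55, 17]
  [11] addr=0x27 blk=9 s=1: MISS | VC [55, 17, 57]
  [12] addr=0xcc blk=51 s=3: L1-HIT | VC [55, 17, 57]
  [13] addr=0xc5 blk=49 s=1: MISS | VC [17, 57, 9]
  [14] addr=0xe4 blk=57 s=1: VC-HIT | VC [17, 49, 9]
  [15] addr=0x41 blk=16 s=0: MISS | VC [49, 9, 48]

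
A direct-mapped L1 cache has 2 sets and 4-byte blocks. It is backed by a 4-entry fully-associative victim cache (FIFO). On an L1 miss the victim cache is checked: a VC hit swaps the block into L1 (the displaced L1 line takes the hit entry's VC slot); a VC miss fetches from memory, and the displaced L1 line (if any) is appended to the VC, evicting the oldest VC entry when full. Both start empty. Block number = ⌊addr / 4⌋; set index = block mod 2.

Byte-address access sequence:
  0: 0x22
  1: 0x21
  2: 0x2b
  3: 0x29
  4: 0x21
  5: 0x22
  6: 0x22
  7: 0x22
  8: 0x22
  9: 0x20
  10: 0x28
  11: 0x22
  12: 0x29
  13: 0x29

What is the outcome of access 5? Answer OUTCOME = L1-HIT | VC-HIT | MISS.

#0 0x22→b8/s0 MISS; vc=[]
#1 0x21→b8/s0 L1-HIT; vc=[]
#2 0x2b→b10/s0 MISS; vc=[8]
#3 0x29→b10/s0 L1-HIT; vc=[8]
#4 0x21→b8/s0 VC-HIT; vc=[10]
#5 0x22→b8/s0 L1-HIT; vc=[10]
#6 0x22→b8/s0 L1-HIT; vc=[10]
#7 0x22→b8/s0 L1-HIT; vc=[10]
#8 0x22→b8/s0 L1-HIT; vc=[10]
#9 0x20→b8/s0 L1-HIT; vc=[10]
#10 0x28→b10/s0 VC-HIT; vc=[8]
#11 0x22→b8/s0 VC-HIT; vc=[10]
#12 0x29→b10/s0 VC-HIT; vc=[8]
#13 0x29→b10/s0 L1-HIT; vc=[8]

OUTCOME = L1-HIT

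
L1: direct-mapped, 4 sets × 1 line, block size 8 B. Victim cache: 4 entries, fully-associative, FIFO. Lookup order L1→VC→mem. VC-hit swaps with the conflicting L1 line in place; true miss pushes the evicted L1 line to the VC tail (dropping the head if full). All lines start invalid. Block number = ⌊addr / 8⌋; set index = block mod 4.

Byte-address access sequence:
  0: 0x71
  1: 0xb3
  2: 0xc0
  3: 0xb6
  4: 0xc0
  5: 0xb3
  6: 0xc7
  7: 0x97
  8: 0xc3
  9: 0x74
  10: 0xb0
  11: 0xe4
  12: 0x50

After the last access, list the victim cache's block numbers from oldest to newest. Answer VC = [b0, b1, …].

VC = [18, 14, 24, 22]

  [0] addr=0x71 blk=14 s=2: MISS | VC []
  [1] addr=0xb3 blk=22 s=2: MISS | VC [14]
  [2] addr=0xc0 blk=24 s=0: MISS | VC [14]
  [3] addr=0xb6 blk=22 s=2: L1-HIT | VC [14]
  [4] addr=0xc0 blk=24 s=0: L1-HIT | VC [14]
  [5] addr=0xb3 blk=22 s=2: L1-HIT | VC [14]
  [6] addr=0xc7 blk=24 s=0: L1-HIT | VC [14]
  [7] addr=0x97 blk=18 s=2: MISS | VC [14, 22]
  [8] addr=0xc3 blk=24 s=0: L1-HIT | VC [14, 22]
  [9] addr=0x74 blk=14 s=2: VC-HIT | VC [18, 22]
  [10] addr=0xb0 blk=22 s=2: VC-HIT | VC [18, 14]
  [11] addr=0xe4 blk=28 s=0: MISS | VC [18, 14, 24]
  [12] addr=0x50 blk=10 s=2: MISS | VC [18, 14, 24, 22]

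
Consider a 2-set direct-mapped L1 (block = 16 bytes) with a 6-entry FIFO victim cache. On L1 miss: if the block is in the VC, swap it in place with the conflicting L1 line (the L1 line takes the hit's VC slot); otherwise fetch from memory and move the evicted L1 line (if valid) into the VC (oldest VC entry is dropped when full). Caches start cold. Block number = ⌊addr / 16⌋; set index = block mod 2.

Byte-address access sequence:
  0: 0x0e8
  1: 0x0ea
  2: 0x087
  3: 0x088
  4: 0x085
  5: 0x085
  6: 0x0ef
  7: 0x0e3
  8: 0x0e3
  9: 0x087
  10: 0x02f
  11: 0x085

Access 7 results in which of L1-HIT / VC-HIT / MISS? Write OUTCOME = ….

OUTCOME = L1-HIT

0: 0xe8 (blk 14, set 0) → MISS  vc=[]
1: 0xea (blk 14, set 0) → L1-HIT  vc=[]
2: 0x87 (blk 8, set 0) → MISS  vc=[14]
3: 0x88 (blk 8, set 0) → L1-HIT  vc=[14]
4: 0x85 (blk 8, set 0) → L1-HIT  vc=[14]
5: 0x85 (blk 8, set 0) → L1-HIT  vc=[14]
6: 0xef (blk 14, set 0) → VC-HIT  vc=[8]
7: 0xe3 (blk 14, set 0) → L1-HIT  vc=[8]
8: 0xe3 (blk 14, set 0) → L1-HIT  vc=[8]
9: 0x87 (blk 8, set 0) → VC-HIT  vc=[14]
10: 0x2f (blk 2, set 0) → MISS  vc=[14, 8]
11: 0x85 (blk 8, set 0) → VC-HIT  vc=[14, 2]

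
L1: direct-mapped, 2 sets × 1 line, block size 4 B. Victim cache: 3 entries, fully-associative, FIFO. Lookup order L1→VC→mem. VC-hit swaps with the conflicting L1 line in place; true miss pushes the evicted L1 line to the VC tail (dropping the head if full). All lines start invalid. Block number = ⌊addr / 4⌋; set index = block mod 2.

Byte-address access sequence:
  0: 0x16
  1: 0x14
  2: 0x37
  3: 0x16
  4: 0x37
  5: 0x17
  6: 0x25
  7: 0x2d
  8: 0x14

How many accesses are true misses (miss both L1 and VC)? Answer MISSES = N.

MISSES = 4

#0 0x16→b5/s1 MISS; vc=[]
#1 0x14→b5/s1 L1-HIT; vc=[]
#2 0x37→b13/s1 MISS; vc=[5]
#3 0x16→b5/s1 VC-HIT; vc=[13]
#4 0x37→b13/s1 VC-HIT; vc=[5]
#5 0x17→b5/s1 VC-HIT; vc=[13]
#6 0x25→b9/s1 MISS; vc=[13,5]
#7 0x2d→b11/s1 MISS; vc=[13,5,9]
#8 0x14→b5/s1 VC-HIT; vc=[13,11,9]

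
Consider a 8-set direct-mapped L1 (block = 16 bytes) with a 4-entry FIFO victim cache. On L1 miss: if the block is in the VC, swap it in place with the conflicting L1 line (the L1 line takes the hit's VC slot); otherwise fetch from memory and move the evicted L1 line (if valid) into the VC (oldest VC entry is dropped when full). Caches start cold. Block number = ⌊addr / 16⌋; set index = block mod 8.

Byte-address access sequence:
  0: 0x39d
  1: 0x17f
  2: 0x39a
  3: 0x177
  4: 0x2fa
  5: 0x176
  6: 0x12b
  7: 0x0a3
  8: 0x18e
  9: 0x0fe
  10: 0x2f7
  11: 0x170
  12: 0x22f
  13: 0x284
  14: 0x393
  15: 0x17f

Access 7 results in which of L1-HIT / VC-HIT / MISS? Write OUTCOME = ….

  [0] addr=0x39d blk=57 s=1: MISS | VC []
  [1] addr=0x17f blk=23 s=7: MISS | VC []
  [2] addr=0x39a blk=57 s=1: L1-HIT | VC []
  [3] addr=0x177 blk=23 s=7: L1-HIT | VC []
  [4] addr=0x2fa blk=47 s=7: MISS | VC [23]
  [5] addr=0x176 blk=23 s=7: VC-HIT | VC [47]
  [6] addr=0x12b blk=18 s=2: MISS | VC [47]
  [7] addr=0xa3 blk=10 s=2: MISS | VC [47, 18]
  [8] addr=0x18e blk=24 s=0: MISS | VC [47, 18]
  [9] addr=0xfe blk=15 s=7: MISS | VC [47, 18, 23]
  [10] addr=0x2f7 blk=47 s=7: VC-HIT | VC [15, 18, 23]
  [11] addr=0x170 blk=23 s=7: VC-HIT | VC [15, 18, 47]
  [12] addr=0x22f blk=34 s=2: MISS | VC [15, 18, 47, 10]
  [13] addr=0x284 blk=40 s=0: MISS | VC [18, 47, 10, 24]
  [14] addr=0x393 blk=57 s=1: L1-HIT | VC [18, 47, 10, 24]
  [15] addr=0x17f blk=23 s=7: L1-HIT | VC [18, 47, 10, 24]

OUTCOME = MISS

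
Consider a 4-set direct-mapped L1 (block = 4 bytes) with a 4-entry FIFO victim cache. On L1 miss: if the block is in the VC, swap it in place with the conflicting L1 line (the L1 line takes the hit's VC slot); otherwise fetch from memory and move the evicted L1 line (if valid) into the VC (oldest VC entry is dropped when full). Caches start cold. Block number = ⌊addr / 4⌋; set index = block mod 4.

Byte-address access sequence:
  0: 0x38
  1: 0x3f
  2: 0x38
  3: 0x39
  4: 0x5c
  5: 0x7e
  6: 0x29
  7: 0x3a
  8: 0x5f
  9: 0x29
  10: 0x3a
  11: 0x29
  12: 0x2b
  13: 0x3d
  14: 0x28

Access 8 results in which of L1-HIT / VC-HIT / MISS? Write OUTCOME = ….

OUTCOME = VC-HIT

  [0] addr=0x38 blk=14 s=2: MISS | VC []
  [1] addr=0x3f blk=15 s=3: MISS | VC []
  [2] addr=0x38 blk=14 s=2: L1-HIT | VC []
  [3] addr=0x39 blk=14 s=2: L1-HIT | VC []
  [4] addr=0x5c blk=23 s=3: MISS | VC [15]
  [5] addr=0x7e blk=31 s=3: MISS | VC [15, 23]
  [6] addr=0x29 blk=10 s=2: MISS | VC [15, 23, 14]
  [7] addr=0x3a blk=14 s=2: VC-HIT | VC [15, 23, 10]
  [8] addr=0x5f blk=23 s=3: VC-HIT | VC [15, 31, 10]
  [9] addr=0x29 blk=10 s=2: VC-HIT | VC [15, 31, 14]
  [10] addr=0x3a blk=14 s=2: VC-HIT | VC [15, 31, 10]
  [11] addr=0x29 blk=10 s=2: VC-HIT | VC [15, 31, 14]
  [12] addr=0x2b blk=10 s=2: L1-HIT | VC [15, 31, 14]
  [13] addr=0x3d blk=15 s=3: VC-HIT | VC [23, 31, 14]
  [14] addr=0x28 blk=10 s=2: L1-HIT | VC [23, 31, 14]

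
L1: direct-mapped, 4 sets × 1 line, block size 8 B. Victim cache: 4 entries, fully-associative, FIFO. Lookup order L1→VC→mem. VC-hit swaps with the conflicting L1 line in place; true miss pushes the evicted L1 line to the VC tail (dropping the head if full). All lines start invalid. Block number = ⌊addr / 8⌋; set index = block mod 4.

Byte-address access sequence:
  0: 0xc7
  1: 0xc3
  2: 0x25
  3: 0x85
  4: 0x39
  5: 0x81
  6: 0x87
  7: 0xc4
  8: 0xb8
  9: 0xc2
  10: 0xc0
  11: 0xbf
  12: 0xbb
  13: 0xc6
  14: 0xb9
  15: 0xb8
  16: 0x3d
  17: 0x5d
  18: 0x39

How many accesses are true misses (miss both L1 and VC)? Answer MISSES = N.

MISSES = 6

#0 0xc7→b24/s0 MISS; vc=[]
#1 0xc3→b24/s0 L1-HIT; vc=[]
#2 0x25→b4/s0 MISS; vc=[24]
#3 0x85→b16/s0 MISS; vc=[24,4]
#4 0x39→b7/s3 MISS; vc=[24,4]
#5 0x81→b16/s0 L1-HIT; vc=[24,4]
#6 0x87→b16/s0 L1-HIT; vc=[24,4]
#7 0xc4→b24/s0 VC-HIT; vc=[16,4]
#8 0xb8→b23/s3 MISS; vc=[16,4,7]
#9 0xc2→b24/s0 L1-HIT; vc=[16,4,7]
#10 0xc0→b24/s0 L1-HIT; vc=[16,4,7]
#11 0xbf→b23/s3 L1-HIT; vc=[16,4,7]
#12 0xbb→b23/s3 L1-HIT; vc=[16,4,7]
#13 0xc6→b24/s0 L1-HIT; vc=[16,4,7]
#14 0xb9→b23/s3 L1-HIT; vc=[16,4,7]
#15 0xb8→b23/s3 L1-HIT; vc=[16,4,7]
#16 0x3d→b7/s3 VC-HIT; vc=[16,4,23]
#17 0x5d→b11/s3 MISS; vc=[16,4,23,7]
#18 0x39→b7/s3 VC-HIT; vc=[16,4,23,11]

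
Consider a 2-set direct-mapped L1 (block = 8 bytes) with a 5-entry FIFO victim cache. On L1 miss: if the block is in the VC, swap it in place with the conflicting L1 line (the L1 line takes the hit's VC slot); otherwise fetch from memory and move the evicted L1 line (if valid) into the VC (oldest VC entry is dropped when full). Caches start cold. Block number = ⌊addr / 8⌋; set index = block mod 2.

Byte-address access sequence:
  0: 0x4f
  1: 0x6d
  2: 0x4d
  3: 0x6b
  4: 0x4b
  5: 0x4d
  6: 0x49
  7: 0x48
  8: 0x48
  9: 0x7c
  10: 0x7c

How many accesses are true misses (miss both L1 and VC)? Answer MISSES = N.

0: 0x4f (blk 9, set 1) → MISS  vc=[]
1: 0x6d (blk 13, set 1) → MISS  vc=[9]
2: 0x4d (blk 9, set 1) → VC-HIT  vc=[13]
3: 0x6b (blk 13, set 1) → VC-HIT  vc=[9]
4: 0x4b (blk 9, set 1) → VC-HIT  vc=[13]
5: 0x4d (blk 9, set 1) → L1-HIT  vc=[13]
6: 0x49 (blk 9, set 1) → L1-HIT  vc=[13]
7: 0x48 (blk 9, set 1) → L1-HIT  vc=[13]
8: 0x48 (blk 9, set 1) → L1-HIT  vc=[13]
9: 0x7c (blk 15, set 1) → MISS  vc=[13, 9]
10: 0x7c (blk 15, set 1) → L1-HIT  vc=[13, 9]

MISSES = 3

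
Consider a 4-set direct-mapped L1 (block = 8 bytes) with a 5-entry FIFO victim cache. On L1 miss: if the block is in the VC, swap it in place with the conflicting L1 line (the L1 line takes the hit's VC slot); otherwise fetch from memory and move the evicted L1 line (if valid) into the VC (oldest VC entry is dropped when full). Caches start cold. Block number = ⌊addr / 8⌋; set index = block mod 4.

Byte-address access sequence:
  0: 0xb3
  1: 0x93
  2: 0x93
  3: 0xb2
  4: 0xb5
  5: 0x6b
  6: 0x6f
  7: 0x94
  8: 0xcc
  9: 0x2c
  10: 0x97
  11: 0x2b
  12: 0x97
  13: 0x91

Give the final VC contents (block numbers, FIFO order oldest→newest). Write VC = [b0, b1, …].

  [0] addr=0xb3 blk=22 s=2: MISS | VC []
  [1] addr=0x93 blk=18 s=2: MISS | VC [22]
  [2] addr=0x93 blk=18 s=2: L1-HIT | VC [22]
  [3] addr=0xb2 blk=22 s=2: VC-HIT | VC [18]
  [4] addr=0xb5 blk=22 s=2: L1-HIT | VC [18]
  [5] addr=0x6b blk=13 s=1: MISS | VC [18]
  [6] addr=0x6f blk=13 s=1: L1-HIT | VC [18]
  [7] addr=0x94 blk=18 s=2: VC-HIT | VC [22]
  [8] addr=0xcc blk=25 s=1: MISS | VC [22, 13]
  [9] addr=0x2c blk=5 s=1: MISS | VC [22, 13, 25]
  [10] addr=0x97 blk=18 s=2: L1-HIT | VC [22, 13, 25]
  [11] addr=0x2b blk=5 s=1: L1-HIT | VC [22, 13, 25]
  [12] addr=0x97 blk=18 s=2: L1-HIT | VC [22, 13, 25]
  [13] addr=0x91 blk=18 s=2: L1-HIT | VC [22, 13, 25]

VC = [22, 13, 25]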